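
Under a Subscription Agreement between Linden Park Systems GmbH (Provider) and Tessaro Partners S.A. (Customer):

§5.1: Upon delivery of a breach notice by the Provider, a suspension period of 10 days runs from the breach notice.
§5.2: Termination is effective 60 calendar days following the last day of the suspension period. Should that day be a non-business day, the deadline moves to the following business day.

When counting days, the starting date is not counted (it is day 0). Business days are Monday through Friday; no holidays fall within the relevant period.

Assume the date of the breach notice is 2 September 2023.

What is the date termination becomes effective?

The last day of the suspension period: 2 September 2023 + 10 days = 12 September 2023.
The date termination becomes effective: 12 September 2023 + 60 days = 11 November 2023. That falls on a Saturday, so it rolls to the next business day, Monday, 13 November 2023.

13 November 2023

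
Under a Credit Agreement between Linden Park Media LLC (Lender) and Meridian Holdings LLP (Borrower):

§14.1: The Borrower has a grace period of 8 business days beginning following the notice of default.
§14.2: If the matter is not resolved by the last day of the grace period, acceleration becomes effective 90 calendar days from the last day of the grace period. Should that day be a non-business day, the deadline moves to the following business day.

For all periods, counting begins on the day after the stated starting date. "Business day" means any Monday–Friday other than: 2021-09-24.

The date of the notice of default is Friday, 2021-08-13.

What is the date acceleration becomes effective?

2021-11-23

The last day of the grace period: 8 business days after Friday, 2021-08-13, skipping weekends — Aug 16, Aug 17, Aug 18, Aug 19, Aug 20, Aug 23, Aug 24, Aug 25 — lands on Wednesday, 2021-08-25.
The date acceleration becomes effective: 2021-08-25 + 90 days = 2021-11-23. 2021-11-23 is a Tuesday and is not a listed holiday, so no roll-forward applies.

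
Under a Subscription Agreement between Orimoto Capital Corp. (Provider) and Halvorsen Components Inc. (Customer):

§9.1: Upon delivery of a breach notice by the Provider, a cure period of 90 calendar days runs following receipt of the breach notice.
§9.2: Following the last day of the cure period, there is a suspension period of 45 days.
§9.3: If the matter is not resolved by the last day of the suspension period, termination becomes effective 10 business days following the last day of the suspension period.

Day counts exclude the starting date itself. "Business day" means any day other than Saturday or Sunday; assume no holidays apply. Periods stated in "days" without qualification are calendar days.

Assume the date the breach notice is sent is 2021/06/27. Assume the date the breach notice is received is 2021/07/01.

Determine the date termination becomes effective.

The last day of the cure period: 90 calendar days after 2021/07/01 is 2021/09/29.
Adding 45 calendar days to 2021/09/29 gives 2021/11/13, which is the last day of the suspension period.
The date termination becomes effective: 10 business days after Saturday, 2021/11/13, skipping weekends — Nov 15, Nov 16, Nov 17, Nov 18, Nov 19, Nov 22, Nov 23, Nov 24, Nov 25, Nov 26 — lands on Friday, 2021/11/26.

2021/11/26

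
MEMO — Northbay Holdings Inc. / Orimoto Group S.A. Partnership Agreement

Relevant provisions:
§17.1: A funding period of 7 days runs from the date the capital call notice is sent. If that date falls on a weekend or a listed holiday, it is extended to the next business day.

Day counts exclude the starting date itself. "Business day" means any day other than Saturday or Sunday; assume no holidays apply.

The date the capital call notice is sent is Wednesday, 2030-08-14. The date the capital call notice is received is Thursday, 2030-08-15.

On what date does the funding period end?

2030-08-21

Adding 7 calendar days to 2030-08-14 gives 2030-08-21, which is the last day of the funding period. 2030-08-21 is a Wednesday, so no roll-forward applies.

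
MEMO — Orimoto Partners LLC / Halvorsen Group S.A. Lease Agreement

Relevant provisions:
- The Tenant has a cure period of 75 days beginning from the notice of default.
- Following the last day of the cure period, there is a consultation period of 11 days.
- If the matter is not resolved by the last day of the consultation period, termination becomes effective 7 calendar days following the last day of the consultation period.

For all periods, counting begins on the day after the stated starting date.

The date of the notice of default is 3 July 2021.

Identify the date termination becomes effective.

4 October 2021

Adding 75 calendar days to 3 July 2021 gives 16 September 2021, which is the last day of the cure period.
The last day of the consultation period: 16 September 2021 + 11 days = 27 September 2021.
The date termination becomes effective: 7 calendar days after 27 September 2021 is 4 October 2021.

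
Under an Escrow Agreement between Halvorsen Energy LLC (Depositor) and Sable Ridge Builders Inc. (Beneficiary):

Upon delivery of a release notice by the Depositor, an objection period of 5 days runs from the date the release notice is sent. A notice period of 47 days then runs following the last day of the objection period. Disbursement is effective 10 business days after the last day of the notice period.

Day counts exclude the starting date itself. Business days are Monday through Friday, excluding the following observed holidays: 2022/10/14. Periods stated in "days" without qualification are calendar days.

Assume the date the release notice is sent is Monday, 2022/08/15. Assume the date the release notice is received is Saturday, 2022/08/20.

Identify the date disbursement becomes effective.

2022/10/21

Adding 5 calendar days to 2022/08/15 gives 2022/08/20, which is the last day of the objection period.
The last day of the notice period: 2022/08/20 + 47 days = 2022/10/06.
The date disbursement becomes effective: 10 business days after Thursday, 2022/10/06, skipping weekends and the listed holiday on Oct 14 — Oct 7, Oct 10, Oct 11, Oct 12, Oct 13, Oct 17, Oct 18, Oct 19, Oct 20, Oct 21 — lands on Friday, 2022/10/21.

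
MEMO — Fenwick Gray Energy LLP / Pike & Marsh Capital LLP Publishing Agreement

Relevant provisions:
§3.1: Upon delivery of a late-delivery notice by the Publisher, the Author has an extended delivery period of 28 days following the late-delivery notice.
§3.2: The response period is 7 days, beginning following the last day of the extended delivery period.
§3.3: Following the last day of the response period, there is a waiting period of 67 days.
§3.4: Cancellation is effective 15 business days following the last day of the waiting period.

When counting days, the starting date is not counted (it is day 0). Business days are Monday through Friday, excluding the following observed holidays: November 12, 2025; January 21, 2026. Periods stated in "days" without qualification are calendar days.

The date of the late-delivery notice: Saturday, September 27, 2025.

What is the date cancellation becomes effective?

The last day of the extended delivery period: September 27, 2025 + 28 days = October 25, 2025.
The last day of the response period: 7 calendar days after October 25, 2025 is November 1, 2025.
Adding 67 calendar days to November 1, 2025 gives January 7, 2026, which is the last day of the waiting period.
From Wednesday, January 7, 2026, 15 business days (Jan 8, Jan 9, Jan 12, Jan 13, …, Jan 27, Jan 28, Jan 29, skipping weekends and the listed holiday on Jan 21) brings us to Thursday, January 29, 2026, which is the date cancellation becomes effective.

January 29, 2026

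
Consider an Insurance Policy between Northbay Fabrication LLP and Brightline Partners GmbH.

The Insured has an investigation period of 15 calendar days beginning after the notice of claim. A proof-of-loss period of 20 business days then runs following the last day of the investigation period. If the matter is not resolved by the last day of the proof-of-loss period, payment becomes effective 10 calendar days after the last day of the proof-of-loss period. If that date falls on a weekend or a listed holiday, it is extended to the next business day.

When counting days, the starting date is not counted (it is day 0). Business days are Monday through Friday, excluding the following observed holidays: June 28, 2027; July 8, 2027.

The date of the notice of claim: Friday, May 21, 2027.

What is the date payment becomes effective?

July 15, 2027

The last day of the investigation period: May 21, 2027 + 15 days = June 5, 2027.
The last day of the proof-of-loss period: 20 business days after Saturday, June 5, 2027, skipping weekends and the listed holiday on Jun 28 — Jun 7, Jun 8, Jun 9, Jun 10, …, Jul 1, Jul 2, Jul 5 — lands on Monday, July 5, 2027.
Adding 10 calendar days to July 5, 2027 gives July 15, 2027, which is the date payment becomes effective. July 15, 2027 is a Thursday and is not a listed holiday, so no roll-forward applies.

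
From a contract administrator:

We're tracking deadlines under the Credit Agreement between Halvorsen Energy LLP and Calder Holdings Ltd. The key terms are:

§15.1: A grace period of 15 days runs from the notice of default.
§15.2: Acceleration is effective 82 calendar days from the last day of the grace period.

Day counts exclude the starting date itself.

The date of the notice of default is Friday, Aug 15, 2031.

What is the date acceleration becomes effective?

Nov 20, 2031

Adding 15 calendar days to Aug 15, 2031 gives Aug 30, 2031, which is the last day of the grace period.
The date acceleration becomes effective: 82 calendar days after Aug 30, 2031 is Nov 20, 2031.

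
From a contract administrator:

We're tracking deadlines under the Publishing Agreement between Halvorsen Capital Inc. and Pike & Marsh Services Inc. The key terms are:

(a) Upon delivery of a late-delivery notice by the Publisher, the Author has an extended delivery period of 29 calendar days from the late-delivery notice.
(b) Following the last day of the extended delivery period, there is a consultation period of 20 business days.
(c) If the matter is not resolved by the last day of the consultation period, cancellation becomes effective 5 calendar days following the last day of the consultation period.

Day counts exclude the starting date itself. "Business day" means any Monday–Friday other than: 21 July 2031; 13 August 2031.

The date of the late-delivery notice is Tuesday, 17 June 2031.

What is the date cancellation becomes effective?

Adding 29 calendar days to 17 June 2031 gives 16 July 2031, which is the last day of the extended delivery period.
From Wednesday, 16 July 2031, 20 business days (Jul 17, Jul 18, Jul 22, Jul 23, …, Aug 12, Aug 14, Aug 15, skipping weekends and the listed holidays on Jul 21, Aug 13) brings us to Friday, 15 August 2031, which is the last day of the consultation period.
The date cancellation becomes effective: 5 calendar days after 15 August 2031 is 20 August 2031.

20 August 2031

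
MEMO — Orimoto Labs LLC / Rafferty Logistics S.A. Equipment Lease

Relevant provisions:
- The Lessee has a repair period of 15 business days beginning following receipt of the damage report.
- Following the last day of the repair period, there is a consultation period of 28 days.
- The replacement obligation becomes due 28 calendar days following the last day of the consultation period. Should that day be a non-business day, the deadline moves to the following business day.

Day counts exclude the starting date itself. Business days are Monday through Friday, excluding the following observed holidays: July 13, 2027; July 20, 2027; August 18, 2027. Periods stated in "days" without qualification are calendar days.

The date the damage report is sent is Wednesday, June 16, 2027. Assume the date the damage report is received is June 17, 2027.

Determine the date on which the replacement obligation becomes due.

From Thursday, June 17, 2027, 15 business days (Jun 18, Jun 21, Jun 22, Jun 23, …, Jul 6, Jul 7, Jul 8, skipping weekends) brings us to Thursday, July 8, 2027, which is the last day of the repair period.
Adding 28 calendar days to July 8, 2027 gives August 5, 2027, which is the last day of the consultation period.
The date on which the replacement obligation becomes due: August 5, 2027 + 28 days = September 2, 2027. September 2, 2027 is a Thursday and is not a listed holiday, so no roll-forward applies.

September 2, 2027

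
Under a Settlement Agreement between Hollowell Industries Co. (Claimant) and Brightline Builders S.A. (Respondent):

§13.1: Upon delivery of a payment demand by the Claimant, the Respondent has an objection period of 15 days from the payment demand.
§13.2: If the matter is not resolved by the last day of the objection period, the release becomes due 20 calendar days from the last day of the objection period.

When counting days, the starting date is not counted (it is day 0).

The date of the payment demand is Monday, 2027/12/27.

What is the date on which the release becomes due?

2028/01/31

The last day of the objection period: 2027/12/27 + 15 days = 2028/01/11.
The date on which the release becomes due: 2028/01/11 + 20 days = 2028/01/31.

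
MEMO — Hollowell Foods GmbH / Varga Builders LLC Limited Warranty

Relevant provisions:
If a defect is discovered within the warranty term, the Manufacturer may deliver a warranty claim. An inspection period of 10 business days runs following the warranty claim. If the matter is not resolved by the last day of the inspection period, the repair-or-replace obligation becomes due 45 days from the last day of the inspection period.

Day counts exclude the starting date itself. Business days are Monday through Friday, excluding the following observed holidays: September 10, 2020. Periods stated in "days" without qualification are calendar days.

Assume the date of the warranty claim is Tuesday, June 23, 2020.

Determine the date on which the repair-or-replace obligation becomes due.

The last day of the inspection period: 10 business days after Tuesday, June 23, 2020, skipping weekends — Jun 24, Jun 25, Jun 26, Jun 29, Jun 30, Jul 1, Jul 2, Jul 3, Jul 6, Jul 7 — lands on Tuesday, July 7, 2020.
The date on which the repair-or-replace obligation becomes due: 45 calendar days after July 7, 2020 is August 21, 2020.

August 21, 2020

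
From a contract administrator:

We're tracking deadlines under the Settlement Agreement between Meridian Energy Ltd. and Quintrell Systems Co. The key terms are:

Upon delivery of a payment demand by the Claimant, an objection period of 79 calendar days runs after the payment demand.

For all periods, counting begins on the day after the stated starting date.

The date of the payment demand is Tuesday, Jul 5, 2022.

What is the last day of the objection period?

Sep 22, 2022

The last day of the objection period: 79 calendar days after Jul 5, 2022 is Sep 22, 2022.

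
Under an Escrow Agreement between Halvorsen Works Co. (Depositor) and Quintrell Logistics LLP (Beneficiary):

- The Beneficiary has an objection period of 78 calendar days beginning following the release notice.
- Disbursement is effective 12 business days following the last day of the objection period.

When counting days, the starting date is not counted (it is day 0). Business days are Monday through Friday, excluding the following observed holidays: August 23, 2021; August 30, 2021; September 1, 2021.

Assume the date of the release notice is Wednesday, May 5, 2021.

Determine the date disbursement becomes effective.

The last day of the objection period: 78 calendar days after May 5, 2021 is July 22, 2021.
The date disbursement becomes effective: counting 12 business days from Thursday, July 22, 2021 (Jul 23, Jul 26, Jul 27, Jul 28, …, Aug 5, Aug 6, Aug 9, skipping weekends) reaches Monday, August 9, 2021.

August 9, 2021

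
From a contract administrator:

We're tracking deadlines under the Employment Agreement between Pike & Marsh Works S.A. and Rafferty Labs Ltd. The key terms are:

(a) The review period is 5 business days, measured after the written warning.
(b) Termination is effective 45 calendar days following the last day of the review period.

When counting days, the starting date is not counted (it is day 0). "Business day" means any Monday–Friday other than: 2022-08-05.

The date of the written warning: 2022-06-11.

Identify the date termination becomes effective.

2022-08-01

The last day of the review period: counting 5 business days from Saturday, 2022-06-11 (Jun 13, Jun 14, Jun 15, Jun 16, Jun 17, skipping weekends) reaches Friday, 2022-06-17.
The date termination becomes effective: 2022-06-17 + 45 days = 2022-08-01.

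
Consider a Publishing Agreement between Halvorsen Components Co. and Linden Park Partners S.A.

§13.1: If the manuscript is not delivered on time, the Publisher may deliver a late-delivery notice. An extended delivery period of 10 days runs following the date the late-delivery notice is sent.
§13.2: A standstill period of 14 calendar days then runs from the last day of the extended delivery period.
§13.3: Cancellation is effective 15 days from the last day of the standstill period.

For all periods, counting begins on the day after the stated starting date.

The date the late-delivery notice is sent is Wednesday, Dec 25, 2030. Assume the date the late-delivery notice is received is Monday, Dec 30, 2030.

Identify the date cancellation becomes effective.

The last day of the extended delivery period: Dec 25, 2030 + 10 days = Jan 4, 2031.
The last day of the standstill period: 14 calendar days after Jan 4, 2031 is Jan 18, 2031.
The date cancellation becomes effective: 15 calendar days after Jan 18, 2031 is Feb 2, 2031.

Feb 2, 2031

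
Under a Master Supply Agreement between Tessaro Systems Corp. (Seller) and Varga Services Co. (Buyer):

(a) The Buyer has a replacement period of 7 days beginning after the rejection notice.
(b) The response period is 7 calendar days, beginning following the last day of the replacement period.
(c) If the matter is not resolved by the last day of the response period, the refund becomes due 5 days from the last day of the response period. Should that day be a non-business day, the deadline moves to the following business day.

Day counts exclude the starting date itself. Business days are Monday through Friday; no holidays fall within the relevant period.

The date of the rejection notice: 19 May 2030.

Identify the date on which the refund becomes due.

The last day of the replacement period: 7 calendar days after 19 May 2030 is 26 May 2030.
The last day of the response period: 7 calendar days after 26 May 2030 is 2 June 2030.
The date on which the refund becomes due: 5 calendar days after 2 June 2030 is 7 June 2030. 7 June 2030 is a Friday, so no roll-forward applies.

7 June 2030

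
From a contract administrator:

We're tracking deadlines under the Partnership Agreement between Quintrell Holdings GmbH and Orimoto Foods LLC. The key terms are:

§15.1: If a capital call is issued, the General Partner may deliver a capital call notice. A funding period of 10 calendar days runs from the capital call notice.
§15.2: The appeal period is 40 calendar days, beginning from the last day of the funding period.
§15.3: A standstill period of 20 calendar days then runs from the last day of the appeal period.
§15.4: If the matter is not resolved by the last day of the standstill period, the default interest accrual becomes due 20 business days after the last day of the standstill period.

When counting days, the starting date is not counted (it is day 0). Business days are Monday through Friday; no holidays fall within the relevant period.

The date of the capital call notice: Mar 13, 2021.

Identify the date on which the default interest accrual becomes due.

Jun 18, 2021

Adding 10 calendar days to Mar 13, 2021 gives Mar 23, 2021, which is the last day of the funding period.
Adding 40 calendar days to Mar 23, 2021 gives May 2, 2021, which is the last day of the appeal period.
The last day of the standstill period: 20 calendar days after May 2, 2021 is May 22, 2021.
From Saturday, May 22, 2021, 20 business days (May 24, May 25, May 26, May 27, …, Jun 16, Jun 17, Jun 18, skipping weekends) brings us to Friday, Jun 18, 2021, which is the date on which the default interest accrual becomes due.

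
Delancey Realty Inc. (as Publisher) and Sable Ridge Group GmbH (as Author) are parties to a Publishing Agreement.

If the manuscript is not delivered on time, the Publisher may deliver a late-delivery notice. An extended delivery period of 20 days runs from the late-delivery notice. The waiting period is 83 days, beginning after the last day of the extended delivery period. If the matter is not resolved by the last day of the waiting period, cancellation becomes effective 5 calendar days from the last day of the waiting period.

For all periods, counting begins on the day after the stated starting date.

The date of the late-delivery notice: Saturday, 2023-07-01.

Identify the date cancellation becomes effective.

Adding 20 calendar days to 2023-07-01 gives 2023-07-21, which is the last day of the extended delivery period.
The last day of the waiting period: 2023-07-21 + 83 days = 2023-10-12.
Adding 5 calendar days to 2023-10-12 gives 2023-10-17, which is the date cancellation becomes effective.

2023-10-17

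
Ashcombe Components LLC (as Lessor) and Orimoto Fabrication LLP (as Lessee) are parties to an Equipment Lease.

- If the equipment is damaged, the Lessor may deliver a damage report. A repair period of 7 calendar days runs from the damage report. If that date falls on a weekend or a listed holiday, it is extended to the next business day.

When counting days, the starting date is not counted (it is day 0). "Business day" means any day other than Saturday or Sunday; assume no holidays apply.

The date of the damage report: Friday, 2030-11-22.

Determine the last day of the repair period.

Adding 7 calendar days to 2030-11-22 gives 2030-11-29, which is the last day of the repair period. 2030-11-29 is a Friday, so no roll-forward applies.

2030-11-29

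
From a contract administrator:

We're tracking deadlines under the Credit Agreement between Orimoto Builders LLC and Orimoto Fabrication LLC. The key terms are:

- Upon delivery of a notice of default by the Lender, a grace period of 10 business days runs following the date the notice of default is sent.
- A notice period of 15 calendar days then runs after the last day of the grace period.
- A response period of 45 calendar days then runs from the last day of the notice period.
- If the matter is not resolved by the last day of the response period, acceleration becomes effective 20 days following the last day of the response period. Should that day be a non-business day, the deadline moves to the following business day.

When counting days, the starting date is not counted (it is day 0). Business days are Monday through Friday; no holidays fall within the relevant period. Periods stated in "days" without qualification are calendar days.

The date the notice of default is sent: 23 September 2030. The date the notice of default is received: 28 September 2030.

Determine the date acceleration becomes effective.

The last day of the grace period: 10 business days after Monday, 23 September 2030, skipping weekends — Sep 24, Sep 25, Sep 26, Sep 27, Sep 30, Oct 1, Oct 2, Oct 3, Oct 4, Oct 7 — lands on Monday, 7 October 2030.
The last day of the notice period: 7 October 2030 + 15 days = 22 October 2030.
Adding 45 calendar days to 22 October 2030 gives 6 December 2030, which is the last day of the response period.
The date acceleration becomes effective: 6 December 2030 + 20 days = 26 December 2030. 26 December 2030 is a Thursday, so no roll-forward applies.

26 December 2030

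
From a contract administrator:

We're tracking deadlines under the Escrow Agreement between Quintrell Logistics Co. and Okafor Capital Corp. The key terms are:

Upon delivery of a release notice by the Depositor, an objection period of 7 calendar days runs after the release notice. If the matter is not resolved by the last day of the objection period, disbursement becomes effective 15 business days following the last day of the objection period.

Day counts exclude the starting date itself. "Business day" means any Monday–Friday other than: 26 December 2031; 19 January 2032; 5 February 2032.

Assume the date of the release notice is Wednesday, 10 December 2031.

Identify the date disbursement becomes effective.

The last day of the objection period: 7 calendar days after 10 December 2031 is 17 December 2031.
From Wednesday, 17 December 2031, 15 business days (Dec 18, Dec 19, Dec 22, Dec 23, …, Jan 6, Jan 7, Jan 8, skipping weekends and the listed holiday on Dec 26) brings us to Thursday, 8 January 2032, which is the date disbursement becomes effective.

8 January 2032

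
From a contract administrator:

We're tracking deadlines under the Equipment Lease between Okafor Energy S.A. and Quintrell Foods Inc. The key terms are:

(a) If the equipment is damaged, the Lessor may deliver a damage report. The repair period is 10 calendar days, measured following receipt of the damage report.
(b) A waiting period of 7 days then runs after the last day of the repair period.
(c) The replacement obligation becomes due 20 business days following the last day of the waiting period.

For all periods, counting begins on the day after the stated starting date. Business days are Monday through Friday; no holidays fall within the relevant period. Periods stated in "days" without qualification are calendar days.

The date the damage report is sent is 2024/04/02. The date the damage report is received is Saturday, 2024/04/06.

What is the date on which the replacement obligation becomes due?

2024/05/21

The last day of the repair period: 10 calendar days after 2024/04/06 is 2024/04/16.
The last day of the waiting period: 7 calendar days after 2024/04/16 is 2024/04/23.
The date on which the replacement obligation becomes due: counting 20 business days from Tuesday, 2024/04/23 (Apr 24, Apr 25, Apr 26, Apr 29, …, May 17, May 20, May 21, skipping weekends) reaches Tuesday, 2024/05/21.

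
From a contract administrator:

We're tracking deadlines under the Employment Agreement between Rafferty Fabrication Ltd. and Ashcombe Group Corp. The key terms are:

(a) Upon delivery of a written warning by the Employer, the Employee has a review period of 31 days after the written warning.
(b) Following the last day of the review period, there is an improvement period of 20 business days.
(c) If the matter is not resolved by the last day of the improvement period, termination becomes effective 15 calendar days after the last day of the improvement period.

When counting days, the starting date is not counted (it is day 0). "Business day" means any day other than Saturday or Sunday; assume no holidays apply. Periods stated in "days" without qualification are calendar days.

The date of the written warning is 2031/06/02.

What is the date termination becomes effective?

The last day of the review period: 2031/06/02 + 31 days = 2031/07/03.
From Thursday, 2031/07/03, 20 business days (Jul 4, Jul 7, Jul 8, Jul 9, …, Jul 29, Jul 30, Jul 31, skipping weekends) brings us to Thursday, 2031/07/31, which is the last day of the improvement period.
The date termination becomes effective: 2031/07/31 + 15 days = 2031/08/15.

2031/08/15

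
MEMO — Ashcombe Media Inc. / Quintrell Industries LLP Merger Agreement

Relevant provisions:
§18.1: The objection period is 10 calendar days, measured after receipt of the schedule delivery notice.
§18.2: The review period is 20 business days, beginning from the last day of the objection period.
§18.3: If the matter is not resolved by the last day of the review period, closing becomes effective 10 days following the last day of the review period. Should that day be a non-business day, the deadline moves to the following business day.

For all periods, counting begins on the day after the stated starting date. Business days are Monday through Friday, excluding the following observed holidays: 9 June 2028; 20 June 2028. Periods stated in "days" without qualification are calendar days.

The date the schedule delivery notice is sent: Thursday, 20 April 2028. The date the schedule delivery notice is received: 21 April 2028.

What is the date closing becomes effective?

The last day of the objection period: 21 April 2028 + 10 days = 1 May 2028.
From Monday, 1 May 2028, 20 business days (May 2, May 3, May 4, May 5, …, May 25, May 26, May 29, skipping weekends) brings us to Monday, 29 May 2028, which is the last day of the review period.
The date closing becomes effective: 29 May 2028 + 10 days = 8 June 2028. 8 June 2028 is a Thursday and is not a listed holiday, so no roll-forward applies.

8 June 2028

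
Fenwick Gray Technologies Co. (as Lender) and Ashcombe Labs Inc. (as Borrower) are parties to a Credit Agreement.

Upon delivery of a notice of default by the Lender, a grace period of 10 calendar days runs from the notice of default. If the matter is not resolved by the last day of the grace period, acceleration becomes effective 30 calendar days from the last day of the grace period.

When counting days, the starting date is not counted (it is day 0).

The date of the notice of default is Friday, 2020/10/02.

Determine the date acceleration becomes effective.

The last day of the grace period: 10 calendar days after 2020/10/02 is 2020/10/12.
The date acceleration becomes effective: 2020/10/12 + 30 days = 2020/11/11.

2020/11/11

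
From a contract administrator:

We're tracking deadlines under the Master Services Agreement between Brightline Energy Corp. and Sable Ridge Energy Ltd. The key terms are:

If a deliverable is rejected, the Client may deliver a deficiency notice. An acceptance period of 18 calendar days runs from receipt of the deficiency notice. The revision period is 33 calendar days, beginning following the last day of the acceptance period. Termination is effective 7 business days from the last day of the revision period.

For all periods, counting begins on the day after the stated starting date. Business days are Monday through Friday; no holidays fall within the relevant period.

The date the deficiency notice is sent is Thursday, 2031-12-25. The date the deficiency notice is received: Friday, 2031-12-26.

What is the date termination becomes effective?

2032-02-24

The last day of the acceptance period: 2031-12-26 + 18 days = 2032-01-13.
The last day of the revision period: 2032-01-13 + 33 days = 2032-02-15.
From Sunday, 2032-02-15, 7 business days (Feb 16, Feb 17, Feb 18, Feb 19, Feb 20, Feb 23, Feb 24, skipping weekends) brings us to Tuesday, 2032-02-24, which is the date termination becomes effective.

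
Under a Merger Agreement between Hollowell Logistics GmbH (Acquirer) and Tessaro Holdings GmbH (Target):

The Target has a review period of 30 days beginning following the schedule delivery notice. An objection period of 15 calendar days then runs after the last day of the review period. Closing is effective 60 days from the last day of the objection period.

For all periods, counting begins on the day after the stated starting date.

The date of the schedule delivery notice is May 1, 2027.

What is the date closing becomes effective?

The last day of the review period: May 1, 2027 + 30 days = May 31, 2027.
The last day of the objection period: 15 calendar days after May 31, 2027 is June 15, 2027.
The date closing becomes effective: June 15, 2027 + 60 days = August 14, 2027.

August 14, 2027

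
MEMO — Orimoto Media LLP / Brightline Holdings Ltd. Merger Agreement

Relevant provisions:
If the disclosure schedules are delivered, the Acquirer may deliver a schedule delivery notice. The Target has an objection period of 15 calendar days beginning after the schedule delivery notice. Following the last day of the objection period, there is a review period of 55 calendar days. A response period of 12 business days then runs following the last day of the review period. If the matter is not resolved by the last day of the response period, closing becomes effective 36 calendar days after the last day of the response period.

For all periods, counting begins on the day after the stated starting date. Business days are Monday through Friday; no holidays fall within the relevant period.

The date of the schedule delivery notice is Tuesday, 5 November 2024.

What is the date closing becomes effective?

7 March 2025

Adding 15 calendar days to 5 November 2024 gives 20 November 2024, which is the last day of the objection period.
The last day of the review period: 20 November 2024 + 55 days = 14 January 2025.
The last day of the response period: 12 business days after Tuesday, 14 January 2025, skipping weekends — Jan 15, Jan 16, Jan 17, Jan 20, …, Jan 28, Jan 29, Jan 30 — lands on Thursday, 30 January 2025.
The date closing becomes effective: 30 January 2025 + 36 days = 7 March 2025.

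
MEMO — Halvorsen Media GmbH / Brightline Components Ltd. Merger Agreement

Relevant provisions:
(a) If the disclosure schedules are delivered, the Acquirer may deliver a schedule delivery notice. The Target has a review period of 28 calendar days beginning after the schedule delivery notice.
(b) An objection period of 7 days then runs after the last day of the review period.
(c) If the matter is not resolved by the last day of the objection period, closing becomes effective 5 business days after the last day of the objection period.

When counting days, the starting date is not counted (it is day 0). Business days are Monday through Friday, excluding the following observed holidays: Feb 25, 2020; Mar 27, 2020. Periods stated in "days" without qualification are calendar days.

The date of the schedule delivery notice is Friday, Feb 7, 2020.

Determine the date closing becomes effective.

Adding 28 calendar days to Feb 7, 2020 gives Mar 6, 2020, which is the last day of the review period.
Adding 7 calendar days to Mar 6, 2020 gives Mar 13, 2020, which is the last day of the objection period.
The date closing becomes effective: counting 5 business days from Friday, Mar 13, 2020 (Mar 16, Mar 17, Mar 18, Mar 19, Mar 20, skipping weekends) reaches Friday, Mar 20, 2020.

Mar 20, 2020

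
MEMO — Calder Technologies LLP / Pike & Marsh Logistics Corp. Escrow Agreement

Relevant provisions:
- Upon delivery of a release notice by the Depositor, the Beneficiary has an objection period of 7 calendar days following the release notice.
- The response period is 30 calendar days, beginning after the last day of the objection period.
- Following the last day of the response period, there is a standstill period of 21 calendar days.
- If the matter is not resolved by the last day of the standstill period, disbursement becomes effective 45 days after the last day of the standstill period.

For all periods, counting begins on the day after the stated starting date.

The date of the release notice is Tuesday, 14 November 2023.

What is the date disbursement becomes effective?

The last day of the objection period: 7 calendar days after 14 November 2023 is 21 November 2023.
Adding 30 calendar days to 21 November 2023 gives 21 December 2023, which is the last day of the response period.
The last day of the standstill period: 21 December 2023 + 21 days = 11 January 2024.
The date disbursement becomes effective: 11 January 2024 + 45 days = 25 February 2024.

25 February 2024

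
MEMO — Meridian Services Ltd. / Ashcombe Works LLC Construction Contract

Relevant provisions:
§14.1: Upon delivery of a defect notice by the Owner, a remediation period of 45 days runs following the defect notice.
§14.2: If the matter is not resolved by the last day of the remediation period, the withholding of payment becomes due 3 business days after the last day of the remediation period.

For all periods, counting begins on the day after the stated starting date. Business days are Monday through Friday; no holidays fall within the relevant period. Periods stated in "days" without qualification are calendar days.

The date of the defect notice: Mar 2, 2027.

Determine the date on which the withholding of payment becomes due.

Adding 45 calendar days to Mar 2, 2027 gives Apr 16, 2027, which is the last day of the remediation period.
The date on which the withholding of payment becomes due: counting 3 business days from Friday, Apr 16, 2027 (Apr 19, Apr 20, Apr 21, skipping weekends) reaches Wednesday, Apr 21, 2027.

Apr 21, 2027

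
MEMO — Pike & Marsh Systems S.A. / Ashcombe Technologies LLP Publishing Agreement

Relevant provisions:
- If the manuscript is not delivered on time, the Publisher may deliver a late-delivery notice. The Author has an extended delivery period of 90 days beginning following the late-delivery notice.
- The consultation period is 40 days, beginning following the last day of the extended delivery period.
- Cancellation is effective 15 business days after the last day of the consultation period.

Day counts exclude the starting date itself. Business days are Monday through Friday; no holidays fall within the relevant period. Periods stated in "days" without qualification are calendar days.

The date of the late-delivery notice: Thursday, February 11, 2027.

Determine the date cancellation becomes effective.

July 12, 2027

The last day of the extended delivery period: February 11, 2027 + 90 days = May 12, 2027.
The last day of the consultation period: May 12, 2027 + 40 days = June 21, 2027.
The date cancellation becomes effective: counting 15 business days from Monday, June 21, 2027 (Jun 22, Jun 23, Jun 24, Jun 25, …, Jul 8, Jul 9, Jul 12, skipping weekends) reaches Monday, July 12, 2027.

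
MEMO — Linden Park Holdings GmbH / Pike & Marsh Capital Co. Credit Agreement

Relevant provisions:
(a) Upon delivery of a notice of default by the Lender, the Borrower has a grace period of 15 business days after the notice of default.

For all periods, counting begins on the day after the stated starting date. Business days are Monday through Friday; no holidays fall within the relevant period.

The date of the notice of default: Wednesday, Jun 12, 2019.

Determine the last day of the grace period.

The last day of the grace period: counting 15 business days from Wednesday, Jun 12, 2019 (Jun 13, Jun 14, Jun 17, Jun 18, …, Jul 1, Jul 2, Jul 3, skipping weekends) reaches Wednesday, Jul 3, 2019.

Jul 3, 2019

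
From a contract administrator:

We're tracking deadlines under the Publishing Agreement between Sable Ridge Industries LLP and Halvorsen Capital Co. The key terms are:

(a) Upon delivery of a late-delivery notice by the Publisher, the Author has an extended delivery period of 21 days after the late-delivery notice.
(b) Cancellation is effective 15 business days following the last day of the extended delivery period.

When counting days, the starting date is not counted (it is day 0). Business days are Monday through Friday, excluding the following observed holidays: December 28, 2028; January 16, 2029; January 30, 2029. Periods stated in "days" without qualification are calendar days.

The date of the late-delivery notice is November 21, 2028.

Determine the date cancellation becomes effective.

The last day of the extended delivery period: 21 calendar days after November 21, 2028 is December 12, 2028.
The date cancellation becomes effective: counting 15 business days from Tuesday, December 12, 2028 (Dec 13, Dec 14, Dec 15, Dec 18, …, Jan 1, Jan 2, Jan 3, skipping weekends and the listed holiday on Dec 28) reaches Wednesday, January 3, 2029.

January 3, 2029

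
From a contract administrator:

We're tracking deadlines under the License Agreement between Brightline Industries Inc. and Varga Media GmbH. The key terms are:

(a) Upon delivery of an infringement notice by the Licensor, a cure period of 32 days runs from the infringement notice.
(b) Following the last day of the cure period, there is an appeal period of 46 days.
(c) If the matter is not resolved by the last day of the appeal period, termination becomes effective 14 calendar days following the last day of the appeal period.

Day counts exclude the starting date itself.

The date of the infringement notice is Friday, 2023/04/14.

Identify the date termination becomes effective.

Adding 32 calendar days to 2023/04/14 gives 2023/05/16, which is the last day of the cure period.
Adding 46 calendar days to 2023/05/16 gives 2023/07/01, which is the last day of the appeal period.
The date termination becomes effective: 2023/07/01 + 14 days = 2023/07/15.

2023/07/15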